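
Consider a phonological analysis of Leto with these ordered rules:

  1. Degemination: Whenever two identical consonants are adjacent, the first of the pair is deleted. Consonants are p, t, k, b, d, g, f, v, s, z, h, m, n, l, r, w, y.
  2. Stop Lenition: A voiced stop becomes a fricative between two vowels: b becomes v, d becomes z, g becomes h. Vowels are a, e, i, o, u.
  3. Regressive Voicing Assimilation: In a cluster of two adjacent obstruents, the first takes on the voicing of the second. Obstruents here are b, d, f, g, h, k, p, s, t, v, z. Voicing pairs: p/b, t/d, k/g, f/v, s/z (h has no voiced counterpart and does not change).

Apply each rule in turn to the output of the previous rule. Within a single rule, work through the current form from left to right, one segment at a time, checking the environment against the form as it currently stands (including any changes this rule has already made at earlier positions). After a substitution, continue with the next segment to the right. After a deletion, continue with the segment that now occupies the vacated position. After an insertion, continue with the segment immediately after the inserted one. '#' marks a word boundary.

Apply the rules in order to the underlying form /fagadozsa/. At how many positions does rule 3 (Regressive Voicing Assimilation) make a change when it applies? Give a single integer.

1 Degemination: no change — [fagadozsa]
2 Stop Lenition: [fagadozsa] → [fahazozsa]
3 Regressive Voicing Assimilation: [fahazozsa] → [fahazossa]
Rule 3 changed 1 position(s).

1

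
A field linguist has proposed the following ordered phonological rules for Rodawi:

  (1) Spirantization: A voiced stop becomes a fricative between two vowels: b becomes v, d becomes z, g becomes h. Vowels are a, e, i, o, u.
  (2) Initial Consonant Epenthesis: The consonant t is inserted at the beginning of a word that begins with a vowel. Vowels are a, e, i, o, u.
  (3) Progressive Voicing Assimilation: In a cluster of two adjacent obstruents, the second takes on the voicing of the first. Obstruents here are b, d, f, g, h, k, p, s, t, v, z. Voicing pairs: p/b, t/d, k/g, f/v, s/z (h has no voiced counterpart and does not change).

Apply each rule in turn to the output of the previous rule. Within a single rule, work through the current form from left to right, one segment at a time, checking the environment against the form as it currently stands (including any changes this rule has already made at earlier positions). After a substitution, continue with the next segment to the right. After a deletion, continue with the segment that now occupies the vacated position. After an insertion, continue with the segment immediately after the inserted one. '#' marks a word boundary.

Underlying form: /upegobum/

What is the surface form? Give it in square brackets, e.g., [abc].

[tupehovum]

(1) Spirantization: [upegobum] → [upehovum]
(2) Initial Consonant Epenthesis: [upehovum] → [tupehovum]
(3) Progressive Voicing Assimilation: no change — [tupehovum]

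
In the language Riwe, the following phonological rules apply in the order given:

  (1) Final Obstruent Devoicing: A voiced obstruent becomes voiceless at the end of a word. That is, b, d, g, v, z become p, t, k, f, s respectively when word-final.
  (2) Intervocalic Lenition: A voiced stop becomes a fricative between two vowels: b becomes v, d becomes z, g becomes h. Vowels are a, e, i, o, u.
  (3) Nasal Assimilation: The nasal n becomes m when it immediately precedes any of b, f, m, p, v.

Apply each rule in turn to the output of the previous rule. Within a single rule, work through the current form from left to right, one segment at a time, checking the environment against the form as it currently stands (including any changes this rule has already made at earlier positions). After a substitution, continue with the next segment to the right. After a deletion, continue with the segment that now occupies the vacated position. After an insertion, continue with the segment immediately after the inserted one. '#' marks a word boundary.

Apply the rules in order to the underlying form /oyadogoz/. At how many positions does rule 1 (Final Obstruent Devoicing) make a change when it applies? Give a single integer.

(1) Final Obstruent Devoicing: [oyadogoz] → [oyadogos]
(2) Intervocalic Lenition: [oyadogos] → [oyazohos]
(3) Nasal Assimilation: no change — [oyazohos]
Rule 1 changed 1 position(s).

1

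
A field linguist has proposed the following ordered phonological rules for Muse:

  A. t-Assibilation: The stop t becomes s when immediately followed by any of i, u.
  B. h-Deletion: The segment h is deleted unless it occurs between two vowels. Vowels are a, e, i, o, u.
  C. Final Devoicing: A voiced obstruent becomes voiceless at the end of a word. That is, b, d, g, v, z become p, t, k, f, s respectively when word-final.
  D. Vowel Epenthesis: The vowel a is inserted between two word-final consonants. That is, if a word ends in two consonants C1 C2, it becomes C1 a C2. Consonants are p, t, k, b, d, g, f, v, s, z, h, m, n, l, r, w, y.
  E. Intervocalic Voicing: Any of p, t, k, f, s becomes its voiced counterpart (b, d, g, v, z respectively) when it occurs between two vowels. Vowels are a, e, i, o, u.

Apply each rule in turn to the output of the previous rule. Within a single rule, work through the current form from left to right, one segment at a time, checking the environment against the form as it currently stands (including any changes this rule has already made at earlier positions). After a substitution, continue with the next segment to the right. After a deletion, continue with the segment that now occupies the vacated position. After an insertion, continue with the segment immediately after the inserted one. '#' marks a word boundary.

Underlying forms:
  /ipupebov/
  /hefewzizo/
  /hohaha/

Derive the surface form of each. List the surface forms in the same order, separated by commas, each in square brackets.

[ibubebof], [evewzizo], [ohaha]

/ipupebov/:
  A t-Assibilation: no change — [ipupebov]
  B h-Deletion: no change — [ipupebov]
  C Final Devoicing: [ipupebov] → [ipupebof]
  D Vowel Epenthesis: no change — [ipupebof]
  E Intervocalic Voicing: [ipupebof] → [ibubebof]
/hefewzizo/:
  A t-Assibilation: no change — [hefewzizo]
  B h-Deletion: [hefewzizo] → [efewzizo]
  C Final Devoicing: no change — [efewzizo]
  D Vowel Epenthesis: no change — [efewzizo]
  E Intervocalic Voicing: [efewzizo] → [evewzizo]
/hohaha/:
  A t-Assibilation: no change — [hohaha]
  B h-Deletion: [hohaha] → [ohaha]
  C Final Devoicing: no change — [ohaha]
  D Vowel Epenthesis: no change — [ohaha]
  E Intervocalic Voicing: no change — [ohaha]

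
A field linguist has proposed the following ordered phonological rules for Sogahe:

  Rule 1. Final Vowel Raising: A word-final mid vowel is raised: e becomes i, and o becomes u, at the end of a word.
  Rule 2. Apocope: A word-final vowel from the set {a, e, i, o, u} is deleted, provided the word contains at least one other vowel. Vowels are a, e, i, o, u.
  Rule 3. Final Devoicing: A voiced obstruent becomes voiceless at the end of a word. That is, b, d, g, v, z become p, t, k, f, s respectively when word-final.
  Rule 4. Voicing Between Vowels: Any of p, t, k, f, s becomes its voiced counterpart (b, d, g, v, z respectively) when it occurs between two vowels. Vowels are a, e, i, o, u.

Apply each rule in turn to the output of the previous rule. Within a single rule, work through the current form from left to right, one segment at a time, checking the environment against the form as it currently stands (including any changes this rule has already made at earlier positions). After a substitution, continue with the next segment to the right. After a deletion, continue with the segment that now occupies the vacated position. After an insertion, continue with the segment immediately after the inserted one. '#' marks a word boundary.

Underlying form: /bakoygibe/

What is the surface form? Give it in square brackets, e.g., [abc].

[bagoygip]

Rule 1 Final Vowel Raising: [bakoygibe] → [bakoygibi]
Rule 2 Apocope: [bakoygibi] → [bakoygib]
Rule 3 Final Devoicing: [bakoygib] → [bakoygip]
Rule 4 Voicing Between Vowels: [bakoygip] → [bagoygip]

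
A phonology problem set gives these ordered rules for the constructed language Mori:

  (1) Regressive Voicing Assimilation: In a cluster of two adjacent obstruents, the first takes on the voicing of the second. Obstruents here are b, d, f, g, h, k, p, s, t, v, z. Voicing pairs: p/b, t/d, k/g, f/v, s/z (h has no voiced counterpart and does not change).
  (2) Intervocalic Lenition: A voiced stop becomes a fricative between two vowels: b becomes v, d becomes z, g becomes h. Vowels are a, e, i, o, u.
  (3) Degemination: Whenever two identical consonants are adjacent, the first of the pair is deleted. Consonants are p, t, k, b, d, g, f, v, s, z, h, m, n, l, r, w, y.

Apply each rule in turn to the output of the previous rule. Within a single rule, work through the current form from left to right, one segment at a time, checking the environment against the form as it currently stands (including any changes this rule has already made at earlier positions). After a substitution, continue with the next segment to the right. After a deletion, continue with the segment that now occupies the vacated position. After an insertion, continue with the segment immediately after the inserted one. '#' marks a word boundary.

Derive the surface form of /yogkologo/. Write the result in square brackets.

(1) Regressive Voicing Assimilation: [yogkologo] → [yokkologo]
(2) Intervocalic Lenition: [yokkologo] → [yokkoloho]
(3) Degemination: [yokkoloho] → [yokoloho]

[yokoloho]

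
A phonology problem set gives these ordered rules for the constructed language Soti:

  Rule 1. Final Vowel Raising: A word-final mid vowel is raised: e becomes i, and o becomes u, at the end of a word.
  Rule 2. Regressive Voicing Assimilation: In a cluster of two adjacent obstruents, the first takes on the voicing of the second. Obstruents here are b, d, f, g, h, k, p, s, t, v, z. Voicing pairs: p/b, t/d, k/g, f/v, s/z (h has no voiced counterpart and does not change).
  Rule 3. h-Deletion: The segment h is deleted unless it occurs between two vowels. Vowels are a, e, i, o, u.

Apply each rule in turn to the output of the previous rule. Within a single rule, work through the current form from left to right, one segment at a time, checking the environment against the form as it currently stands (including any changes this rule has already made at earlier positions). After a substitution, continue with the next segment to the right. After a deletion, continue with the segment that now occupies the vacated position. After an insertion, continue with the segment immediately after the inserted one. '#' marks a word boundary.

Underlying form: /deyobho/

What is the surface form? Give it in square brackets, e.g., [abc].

Rule 1 Final Vowel Raising: [deyobho] → [deyobhu]
Rule 2 Regressive Voicing Assimilation: [deyobhu] → [deyophu]
Rule 3 h-Deletion: [deyophu] → [deyopu]

[deyopu]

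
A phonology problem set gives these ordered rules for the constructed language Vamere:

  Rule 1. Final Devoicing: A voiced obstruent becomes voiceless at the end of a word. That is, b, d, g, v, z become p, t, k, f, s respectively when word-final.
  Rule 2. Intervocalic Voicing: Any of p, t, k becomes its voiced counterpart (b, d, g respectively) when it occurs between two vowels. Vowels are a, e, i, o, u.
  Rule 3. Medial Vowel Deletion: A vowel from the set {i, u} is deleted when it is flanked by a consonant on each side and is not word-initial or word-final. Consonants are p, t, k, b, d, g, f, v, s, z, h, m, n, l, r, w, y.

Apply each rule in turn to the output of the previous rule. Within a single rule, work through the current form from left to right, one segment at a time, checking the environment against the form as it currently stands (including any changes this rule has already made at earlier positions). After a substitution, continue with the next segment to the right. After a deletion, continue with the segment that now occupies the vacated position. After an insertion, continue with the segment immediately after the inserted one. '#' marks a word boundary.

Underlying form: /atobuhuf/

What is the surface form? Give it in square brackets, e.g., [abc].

Rule 1 Final Devoicing: no change — [atobuhuf]
Rule 2 Intervocalic Voicing: [atobuhuf] → [adobuhuf]
Rule 3 Medial Vowel Deletion: [adobuhuf] → [adobhf]

[adobhf]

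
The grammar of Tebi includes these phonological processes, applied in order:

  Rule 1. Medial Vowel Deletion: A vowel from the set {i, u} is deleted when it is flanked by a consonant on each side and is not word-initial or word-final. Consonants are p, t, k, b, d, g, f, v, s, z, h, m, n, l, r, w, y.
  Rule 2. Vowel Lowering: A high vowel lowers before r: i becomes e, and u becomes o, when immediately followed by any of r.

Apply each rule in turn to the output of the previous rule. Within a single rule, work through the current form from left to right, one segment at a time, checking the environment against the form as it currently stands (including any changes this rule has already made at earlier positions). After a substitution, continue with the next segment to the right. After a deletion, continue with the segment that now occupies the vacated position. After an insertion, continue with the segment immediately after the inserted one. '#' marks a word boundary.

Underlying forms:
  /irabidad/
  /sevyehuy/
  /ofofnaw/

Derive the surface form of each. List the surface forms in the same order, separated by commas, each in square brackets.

/irabidad/:
  Rule 1 Medial Vowel Deletion: [irabidad] → [irabdad]
  Rule 2 Vowel Lowering: [irabdad] → [erabdad]
/sevyehuy/:
  Rule 1 Medial Vowel Deletion: [sevyehuy] → [sevyehy]
  Rule 2 Vowel Lowering: no change — [sevyehy]
/ofofnaw/:
  Rule 1 Medial Vowel Deletion: no change — [ofofnaw]
  Rule 2 Vowel Lowering: no change — [ofofnaw]

[erabdad], [sevyehy], [ofofnaw]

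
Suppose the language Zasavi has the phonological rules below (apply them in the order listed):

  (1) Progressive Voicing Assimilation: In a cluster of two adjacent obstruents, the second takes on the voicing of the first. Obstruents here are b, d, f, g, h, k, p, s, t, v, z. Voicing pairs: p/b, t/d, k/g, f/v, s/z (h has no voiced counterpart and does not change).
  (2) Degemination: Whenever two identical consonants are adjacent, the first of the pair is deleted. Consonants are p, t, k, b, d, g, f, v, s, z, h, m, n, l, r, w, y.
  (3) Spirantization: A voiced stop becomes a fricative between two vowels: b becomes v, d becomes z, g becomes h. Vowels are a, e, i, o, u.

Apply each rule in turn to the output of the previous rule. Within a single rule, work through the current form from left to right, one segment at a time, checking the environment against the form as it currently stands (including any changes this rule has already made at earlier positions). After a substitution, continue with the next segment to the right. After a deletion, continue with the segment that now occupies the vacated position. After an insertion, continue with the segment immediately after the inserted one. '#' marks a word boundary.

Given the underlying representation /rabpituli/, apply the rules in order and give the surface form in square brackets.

[ravituli]

(1) Progressive Voicing Assimilation: [rabpituli] → [rabbituli]
(2) Degemination: [rabbituli] → [rabituli]
(3) Spirantization: [rabituli] → [ravituli]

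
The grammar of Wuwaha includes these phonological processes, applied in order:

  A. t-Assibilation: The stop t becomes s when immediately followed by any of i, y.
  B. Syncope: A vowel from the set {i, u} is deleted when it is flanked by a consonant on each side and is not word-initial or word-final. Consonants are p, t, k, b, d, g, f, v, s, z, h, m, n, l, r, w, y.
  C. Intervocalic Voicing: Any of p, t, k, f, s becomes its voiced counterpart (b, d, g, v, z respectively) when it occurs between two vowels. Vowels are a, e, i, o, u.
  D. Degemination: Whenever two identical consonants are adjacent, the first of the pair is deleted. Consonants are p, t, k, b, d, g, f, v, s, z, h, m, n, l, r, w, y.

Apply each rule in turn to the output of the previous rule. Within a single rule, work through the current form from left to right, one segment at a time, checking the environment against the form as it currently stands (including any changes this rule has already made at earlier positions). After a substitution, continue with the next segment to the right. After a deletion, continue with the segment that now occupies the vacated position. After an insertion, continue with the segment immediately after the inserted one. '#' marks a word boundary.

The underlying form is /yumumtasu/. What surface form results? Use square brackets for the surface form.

[ymtazu]

A t-Assibilation: no change — [yumumtasu]
B Syncope: [yumumtasu] → [ymmtasu]
C Intervocalic Voicing: [ymmtasu] → [ymmtazu]
D Degemination: [ymmtazu] → [ymtazu]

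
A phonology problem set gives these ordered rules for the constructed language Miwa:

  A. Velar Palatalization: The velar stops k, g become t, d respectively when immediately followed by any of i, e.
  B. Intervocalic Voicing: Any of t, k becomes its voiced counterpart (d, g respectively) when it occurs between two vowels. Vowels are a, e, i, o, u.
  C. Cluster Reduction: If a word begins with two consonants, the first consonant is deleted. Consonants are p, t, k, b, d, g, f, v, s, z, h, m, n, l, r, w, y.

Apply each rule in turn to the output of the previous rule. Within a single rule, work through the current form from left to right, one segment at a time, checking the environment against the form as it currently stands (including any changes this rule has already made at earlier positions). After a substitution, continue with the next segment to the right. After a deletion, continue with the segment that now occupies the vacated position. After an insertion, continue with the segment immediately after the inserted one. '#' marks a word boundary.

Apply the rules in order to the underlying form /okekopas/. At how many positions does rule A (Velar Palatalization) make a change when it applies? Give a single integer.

A Velar Palatalization: [okekopas] → [otekopas]
B Intervocalic Voicing: [otekopas] → [odegopas]
C Cluster Reduction: no change — [odegopas]
Rule A changed 1 position(s).

1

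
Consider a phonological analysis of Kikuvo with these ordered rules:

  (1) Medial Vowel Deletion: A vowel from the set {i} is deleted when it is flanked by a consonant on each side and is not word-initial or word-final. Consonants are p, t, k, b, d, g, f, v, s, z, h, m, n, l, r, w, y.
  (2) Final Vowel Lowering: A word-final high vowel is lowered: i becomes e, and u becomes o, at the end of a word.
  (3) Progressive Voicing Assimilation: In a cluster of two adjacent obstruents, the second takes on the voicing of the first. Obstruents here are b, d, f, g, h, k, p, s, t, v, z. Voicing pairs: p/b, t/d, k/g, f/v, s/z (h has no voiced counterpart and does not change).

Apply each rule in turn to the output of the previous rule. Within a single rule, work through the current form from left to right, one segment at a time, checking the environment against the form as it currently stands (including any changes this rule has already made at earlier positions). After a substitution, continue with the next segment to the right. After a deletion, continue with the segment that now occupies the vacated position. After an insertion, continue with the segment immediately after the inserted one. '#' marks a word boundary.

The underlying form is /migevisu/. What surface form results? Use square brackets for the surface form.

[mgevzo]

(1) Medial Vowel Deletion: [migevisu] → [mgevsu]
(2) Final Vowel Lowering: [mgevsu] → [mgevso]
(3) Progressive Voicing Assimilation: [mgevso] → [mgevzo]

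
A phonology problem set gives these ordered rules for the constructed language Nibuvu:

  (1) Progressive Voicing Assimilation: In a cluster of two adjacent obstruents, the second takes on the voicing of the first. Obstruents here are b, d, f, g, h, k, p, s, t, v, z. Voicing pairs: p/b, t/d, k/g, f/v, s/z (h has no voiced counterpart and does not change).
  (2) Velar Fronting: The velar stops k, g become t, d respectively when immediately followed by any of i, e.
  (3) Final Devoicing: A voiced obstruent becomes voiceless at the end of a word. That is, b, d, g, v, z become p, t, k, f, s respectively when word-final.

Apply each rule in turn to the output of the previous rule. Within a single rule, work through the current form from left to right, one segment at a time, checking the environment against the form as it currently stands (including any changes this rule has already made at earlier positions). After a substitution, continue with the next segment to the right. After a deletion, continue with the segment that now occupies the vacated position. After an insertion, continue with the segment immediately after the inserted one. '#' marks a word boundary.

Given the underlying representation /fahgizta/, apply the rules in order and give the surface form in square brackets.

[fahtizda]

(1) Progressive Voicing Assimilation: [fahgizta] → [fahkizda]
(2) Velar Fronting: [fahkizda] → [fahtizda]
(3) Final Devoicing: no change — [fahtizda]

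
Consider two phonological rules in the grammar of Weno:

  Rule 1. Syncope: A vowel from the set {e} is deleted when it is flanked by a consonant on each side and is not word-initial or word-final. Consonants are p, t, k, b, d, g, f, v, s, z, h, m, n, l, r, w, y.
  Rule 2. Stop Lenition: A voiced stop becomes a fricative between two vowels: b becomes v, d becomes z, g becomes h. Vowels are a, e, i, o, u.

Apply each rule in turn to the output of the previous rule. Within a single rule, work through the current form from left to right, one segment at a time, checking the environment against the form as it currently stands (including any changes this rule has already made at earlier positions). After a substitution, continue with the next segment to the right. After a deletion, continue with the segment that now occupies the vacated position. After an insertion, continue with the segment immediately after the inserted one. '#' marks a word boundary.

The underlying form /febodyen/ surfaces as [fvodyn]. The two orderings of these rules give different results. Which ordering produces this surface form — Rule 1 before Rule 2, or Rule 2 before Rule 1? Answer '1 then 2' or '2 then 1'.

2 then 1

Order 1 then 2:
  1 Syncope: [febodyen] → [fbodyn]
  2 Stop Lenition: no change — [fbodyn]
  result: [fbodyn]
Order 2 then 1:
  2 Stop Lenition: [febodyen] → [fevodyen]
  1 Syncope: [fevodyen] → [fvodyn]
  result: [fvodyn]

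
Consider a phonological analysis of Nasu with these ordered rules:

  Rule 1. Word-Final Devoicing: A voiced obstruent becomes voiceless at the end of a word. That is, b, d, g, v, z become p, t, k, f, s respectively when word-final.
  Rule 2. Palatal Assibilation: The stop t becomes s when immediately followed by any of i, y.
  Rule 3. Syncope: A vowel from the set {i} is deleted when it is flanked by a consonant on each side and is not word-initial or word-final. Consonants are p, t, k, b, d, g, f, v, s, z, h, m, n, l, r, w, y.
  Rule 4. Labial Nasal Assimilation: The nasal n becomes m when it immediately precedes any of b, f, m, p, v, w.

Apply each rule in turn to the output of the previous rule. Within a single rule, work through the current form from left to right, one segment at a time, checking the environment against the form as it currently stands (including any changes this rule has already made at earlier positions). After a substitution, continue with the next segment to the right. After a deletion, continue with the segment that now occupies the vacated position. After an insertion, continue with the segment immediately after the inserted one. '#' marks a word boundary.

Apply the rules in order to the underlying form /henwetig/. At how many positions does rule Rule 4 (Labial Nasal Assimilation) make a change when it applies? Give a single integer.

1

Rule 1 Word-Final Devoicing: [henwetig] → [henwetik]
Rule 2 Palatal Assibilation: [henwetik] → [henwesik]
Rule 3 Syncope: [henwesik] → [henwesk]
Rule 4 Labial Nasal Assimilation: [henwesk] → [hemwesk]
Rule Rule 4 changed 1 position(s).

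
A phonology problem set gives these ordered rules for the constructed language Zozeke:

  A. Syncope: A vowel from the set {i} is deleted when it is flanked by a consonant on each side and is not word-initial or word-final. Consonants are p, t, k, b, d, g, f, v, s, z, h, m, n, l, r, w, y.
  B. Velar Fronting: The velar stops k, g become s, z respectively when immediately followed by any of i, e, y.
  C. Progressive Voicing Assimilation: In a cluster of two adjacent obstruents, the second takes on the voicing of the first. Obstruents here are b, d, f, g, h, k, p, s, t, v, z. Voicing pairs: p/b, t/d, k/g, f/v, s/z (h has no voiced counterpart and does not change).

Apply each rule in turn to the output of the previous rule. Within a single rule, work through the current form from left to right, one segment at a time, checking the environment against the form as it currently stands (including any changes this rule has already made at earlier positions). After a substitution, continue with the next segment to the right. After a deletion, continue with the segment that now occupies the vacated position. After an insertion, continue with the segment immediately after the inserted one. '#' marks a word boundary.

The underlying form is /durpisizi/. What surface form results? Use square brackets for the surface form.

A Syncope: [durpisizi] → [durpszi]
B Velar Fronting: no change — [durpszi]
C Progressive Voicing Assimilation: [durpszi] → [durpssi]

[durpssi]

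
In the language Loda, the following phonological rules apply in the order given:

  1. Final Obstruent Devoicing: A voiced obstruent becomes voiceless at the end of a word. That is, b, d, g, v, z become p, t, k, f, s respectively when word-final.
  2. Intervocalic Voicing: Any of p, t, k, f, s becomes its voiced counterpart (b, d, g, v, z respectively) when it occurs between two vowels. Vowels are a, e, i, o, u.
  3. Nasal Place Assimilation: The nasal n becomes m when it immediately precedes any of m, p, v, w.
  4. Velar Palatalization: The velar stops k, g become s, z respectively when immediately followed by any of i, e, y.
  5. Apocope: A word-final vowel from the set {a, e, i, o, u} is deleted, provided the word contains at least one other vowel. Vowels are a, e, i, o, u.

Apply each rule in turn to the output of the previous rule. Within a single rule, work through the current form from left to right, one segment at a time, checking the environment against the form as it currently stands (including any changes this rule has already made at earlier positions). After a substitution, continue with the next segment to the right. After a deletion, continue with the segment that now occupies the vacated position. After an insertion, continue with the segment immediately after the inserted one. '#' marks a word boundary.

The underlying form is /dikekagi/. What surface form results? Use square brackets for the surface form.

[dizegaz]

1 Final Obstruent Devoicing: no change — [dikekagi]
2 Intervocalic Voicing: [dikekagi] → [digegagi]
3 Nasal Place Assimilation: no change — [digegagi]
4 Velar Palatalization: [digegagi] → [dizegazi]
5 Apocope: [dizegazi] → [dizegaz]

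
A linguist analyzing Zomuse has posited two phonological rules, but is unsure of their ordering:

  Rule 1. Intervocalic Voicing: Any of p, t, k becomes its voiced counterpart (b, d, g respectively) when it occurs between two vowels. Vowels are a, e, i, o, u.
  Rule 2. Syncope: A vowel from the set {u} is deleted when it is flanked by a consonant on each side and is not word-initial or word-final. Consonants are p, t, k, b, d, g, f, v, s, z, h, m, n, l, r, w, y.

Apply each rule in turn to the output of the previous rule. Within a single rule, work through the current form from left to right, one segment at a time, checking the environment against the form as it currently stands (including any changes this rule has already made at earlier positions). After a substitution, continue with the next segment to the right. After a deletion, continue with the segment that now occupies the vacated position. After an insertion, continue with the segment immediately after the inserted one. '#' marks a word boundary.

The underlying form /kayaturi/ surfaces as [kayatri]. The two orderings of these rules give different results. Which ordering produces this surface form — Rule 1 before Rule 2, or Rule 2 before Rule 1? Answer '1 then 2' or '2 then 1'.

Order 1 then 2:
  1 Intervocalic Voicing: [kayaturi] → [kayaduri]
  2 Syncope: [kayaduri] → [kayadri]
  result: [kayadri]
Order 2 then 1:
  2 Syncope: [kayaturi] → [kayatri]
  1 Intervocalic Voicing: no change — [kayatri]
  result: [kayatri]

2 then 1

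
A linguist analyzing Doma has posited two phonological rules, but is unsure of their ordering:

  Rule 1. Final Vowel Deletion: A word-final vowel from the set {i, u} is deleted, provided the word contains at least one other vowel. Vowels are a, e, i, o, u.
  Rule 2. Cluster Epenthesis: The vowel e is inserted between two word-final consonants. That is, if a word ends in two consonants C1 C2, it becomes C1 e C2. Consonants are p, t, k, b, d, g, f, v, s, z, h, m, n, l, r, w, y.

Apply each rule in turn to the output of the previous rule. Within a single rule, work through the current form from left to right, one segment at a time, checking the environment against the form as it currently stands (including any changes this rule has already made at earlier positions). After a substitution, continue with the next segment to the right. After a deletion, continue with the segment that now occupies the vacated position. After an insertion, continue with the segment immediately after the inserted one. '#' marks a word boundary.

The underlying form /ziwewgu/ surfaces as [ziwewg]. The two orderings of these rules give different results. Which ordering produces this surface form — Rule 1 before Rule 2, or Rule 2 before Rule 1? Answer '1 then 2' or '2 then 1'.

Order 1 then 2:
  1 Final Vowel Deletion: [ziwewgu] → [ziwewg]
  2 Cluster Epenthesis: [ziwewg] → [ziweweg]
  result: [ziweweg]
Order 2 then 1:
  2 Cluster Epenthesis: no change — [ziwewgu]
  1 Final Vowel Deletion: [ziwewgu] → [ziwewg]
  result: [ziwewg]

2 then 1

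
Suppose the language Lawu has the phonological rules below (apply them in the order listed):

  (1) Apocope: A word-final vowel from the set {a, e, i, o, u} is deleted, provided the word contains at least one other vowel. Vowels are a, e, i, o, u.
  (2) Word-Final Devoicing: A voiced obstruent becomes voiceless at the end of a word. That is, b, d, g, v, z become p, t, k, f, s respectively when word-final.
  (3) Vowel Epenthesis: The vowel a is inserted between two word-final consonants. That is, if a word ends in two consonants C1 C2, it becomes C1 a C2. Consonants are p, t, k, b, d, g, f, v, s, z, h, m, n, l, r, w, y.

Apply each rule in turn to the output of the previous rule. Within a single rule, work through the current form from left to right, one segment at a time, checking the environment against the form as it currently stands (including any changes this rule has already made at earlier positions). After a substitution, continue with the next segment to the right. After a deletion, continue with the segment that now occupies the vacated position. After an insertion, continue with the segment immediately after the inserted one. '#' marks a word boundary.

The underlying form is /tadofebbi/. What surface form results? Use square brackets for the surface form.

[tadofebap]

(1) Apocope: [tadofebbi] → [tadofebb]
(2) Word-Final Devoicing: [tadofebb] → [tadofebp]
(3) Vowel Epenthesis: [tadofebp] → [tadofebap]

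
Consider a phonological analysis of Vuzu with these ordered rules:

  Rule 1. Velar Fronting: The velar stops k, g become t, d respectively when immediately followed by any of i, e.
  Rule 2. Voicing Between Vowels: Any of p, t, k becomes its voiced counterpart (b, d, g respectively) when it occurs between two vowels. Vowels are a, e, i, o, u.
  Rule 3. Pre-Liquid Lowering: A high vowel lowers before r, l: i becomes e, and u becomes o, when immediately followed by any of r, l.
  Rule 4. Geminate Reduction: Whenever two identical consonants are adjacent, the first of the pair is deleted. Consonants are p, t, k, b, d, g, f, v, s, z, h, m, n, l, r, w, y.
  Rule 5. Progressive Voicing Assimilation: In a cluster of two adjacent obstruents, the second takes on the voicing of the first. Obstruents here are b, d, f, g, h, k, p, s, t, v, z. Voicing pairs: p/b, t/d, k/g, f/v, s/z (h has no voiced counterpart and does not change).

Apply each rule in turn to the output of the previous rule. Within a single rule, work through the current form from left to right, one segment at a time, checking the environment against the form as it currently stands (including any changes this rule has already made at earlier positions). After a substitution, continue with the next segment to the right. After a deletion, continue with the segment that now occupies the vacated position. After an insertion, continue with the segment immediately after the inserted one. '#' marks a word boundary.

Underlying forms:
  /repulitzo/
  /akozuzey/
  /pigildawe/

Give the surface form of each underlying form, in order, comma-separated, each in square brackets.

/repulitzo/:
  Rule 1 Velar Fronting: no change — [repulitzo]
  Rule 2 Voicing Between Vowels: [repulitzo] → [rebulitzo]
  Rule 3 Pre-Liquid Lowering: [rebulitzo] → [rebolitzo]
  Rule 4 Geminate Reduction: no change — [rebolitzo]
  Rule 5 Progressive Voicing Assimilation: [rebolitzo] → [rebolitso]
/akozuzey/:
  Rule 1 Velar Fronting: no change — [akozuzey]
  Rule 2 Voicing Between Vowels: [akozuzey] → [agozuzey]
  Rule 3 Pre-Liquid Lowering: no change — [agozuzey]
  Rule 4 Geminate Reduction: no change — [agozuzey]
  Rule 5 Progressive Voicing Assimilation: no change — [agozuzey]
/pigildawe/:
  Rule 1 Velar Fronting: [pigildawe] → [pidildawe]
  Rule 2 Voicing Between Vowels: no change — [pidildawe]
  Rule 3 Pre-Liquid Lowering: [pidildawe] → [pideldawe]
  Rule 4 Geminate Reduction: no change — [pideldawe]
  Rule 5 Progressive Voicing Assimilation: no change — [pideldawe]

[rebolitso], [agozuzey], [pideldawe]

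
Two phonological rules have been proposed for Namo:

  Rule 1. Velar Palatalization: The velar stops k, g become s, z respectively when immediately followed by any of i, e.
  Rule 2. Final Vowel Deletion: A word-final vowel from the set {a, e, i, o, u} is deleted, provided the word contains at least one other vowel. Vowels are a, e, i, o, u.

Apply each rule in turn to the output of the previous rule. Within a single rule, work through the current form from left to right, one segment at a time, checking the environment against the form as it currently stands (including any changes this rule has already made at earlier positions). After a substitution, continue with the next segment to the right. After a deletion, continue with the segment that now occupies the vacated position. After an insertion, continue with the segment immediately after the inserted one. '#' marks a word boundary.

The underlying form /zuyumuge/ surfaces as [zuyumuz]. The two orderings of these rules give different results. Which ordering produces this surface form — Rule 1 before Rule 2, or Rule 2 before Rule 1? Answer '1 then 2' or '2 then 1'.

1 then 2

Order 1 then 2:
  1 Velar Palatalization: [zuyumuge] → [zuyumuze]
  2 Final Vowel Deletion: [zuyumuze] → [zuyumuz]
  result: [zuyumuz]
Order 2 then 1:
  2 Final Vowel Deletion: [zuyumuge] → [zuyumug]
  1 Velar Palatalization: no change — [zuyumug]
  result: [zuyumug]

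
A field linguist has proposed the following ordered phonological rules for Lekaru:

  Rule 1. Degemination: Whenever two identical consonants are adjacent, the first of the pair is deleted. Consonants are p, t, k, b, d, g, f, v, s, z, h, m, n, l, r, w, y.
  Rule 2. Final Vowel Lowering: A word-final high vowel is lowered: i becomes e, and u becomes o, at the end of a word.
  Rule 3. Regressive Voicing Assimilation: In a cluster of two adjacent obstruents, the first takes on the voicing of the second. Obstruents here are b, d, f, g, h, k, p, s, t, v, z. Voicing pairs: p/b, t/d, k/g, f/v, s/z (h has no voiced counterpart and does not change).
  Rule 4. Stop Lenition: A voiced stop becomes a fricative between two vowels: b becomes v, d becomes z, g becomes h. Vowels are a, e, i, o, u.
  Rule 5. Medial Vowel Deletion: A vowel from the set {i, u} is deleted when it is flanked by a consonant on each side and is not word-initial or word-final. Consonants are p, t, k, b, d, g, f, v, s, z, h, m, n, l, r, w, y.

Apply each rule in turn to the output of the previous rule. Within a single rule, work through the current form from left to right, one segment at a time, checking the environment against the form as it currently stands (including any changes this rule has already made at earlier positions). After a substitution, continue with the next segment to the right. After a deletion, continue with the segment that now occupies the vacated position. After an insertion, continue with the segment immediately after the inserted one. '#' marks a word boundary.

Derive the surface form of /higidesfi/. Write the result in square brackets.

[hhzesfe]

Rule 1 Degemination: no change — [higidesfi]
Rule 2 Final Vowel Lowering: [higidesfi] → [higidesfe]
Rule 3 Regressive Voicing Assimilation: no change — [higidesfe]
Rule 4 Stop Lenition: [higidesfe] → [hihizesfe]
Rule 5 Medial Vowel Deletion: [hihizesfe] → [hhzesfe]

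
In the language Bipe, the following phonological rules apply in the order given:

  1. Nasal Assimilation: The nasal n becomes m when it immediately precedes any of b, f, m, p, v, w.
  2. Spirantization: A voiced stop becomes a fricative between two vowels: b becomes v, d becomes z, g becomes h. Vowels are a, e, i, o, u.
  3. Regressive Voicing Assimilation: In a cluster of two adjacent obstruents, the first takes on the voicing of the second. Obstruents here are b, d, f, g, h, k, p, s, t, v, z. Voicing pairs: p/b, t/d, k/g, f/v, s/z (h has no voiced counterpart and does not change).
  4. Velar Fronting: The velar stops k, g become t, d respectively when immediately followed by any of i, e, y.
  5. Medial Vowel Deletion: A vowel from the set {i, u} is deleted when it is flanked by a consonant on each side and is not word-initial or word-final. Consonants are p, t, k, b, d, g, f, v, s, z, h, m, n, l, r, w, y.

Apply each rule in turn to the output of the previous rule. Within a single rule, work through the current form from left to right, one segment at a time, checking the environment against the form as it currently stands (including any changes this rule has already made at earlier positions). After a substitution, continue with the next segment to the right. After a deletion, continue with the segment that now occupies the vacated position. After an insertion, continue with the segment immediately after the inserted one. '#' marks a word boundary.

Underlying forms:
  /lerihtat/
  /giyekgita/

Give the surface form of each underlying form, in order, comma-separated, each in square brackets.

[lerhtat], [dyegdta]

/lerihtat/:
  1 Nasal Assimilation: no change — [lerihtat]
  2 Spirantization: no change — [lerihtat]
  3 Regressive Voicing Assimilation: no change — [lerihtat]
  4 Velar Fronting: no change — [lerihtat]
  5 Medial Vowel Deletion: [lerihtat] → [lerhtat]
/giyekgita/:
  1 Nasal Assimilation: no change — [giyekgita]
  2 Spirantization: no change — [giyekgita]
  3 Regressive Voicing Assimilation: [giyekgita] → [giyeggita]
  4 Velar Fronting: [giyeggita] → [diyegdita]
  5 Medial Vowel Deletion: [diyegdita] → [dyegdta]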